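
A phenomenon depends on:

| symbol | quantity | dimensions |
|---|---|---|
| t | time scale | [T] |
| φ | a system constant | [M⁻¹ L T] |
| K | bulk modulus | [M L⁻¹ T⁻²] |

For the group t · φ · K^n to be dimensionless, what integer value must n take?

Balance the M exponent: (1)·n from K, plus (0) + (-1) = -1 from the rest, must sum to zero.
n − 1 = 0, so n = 1.

1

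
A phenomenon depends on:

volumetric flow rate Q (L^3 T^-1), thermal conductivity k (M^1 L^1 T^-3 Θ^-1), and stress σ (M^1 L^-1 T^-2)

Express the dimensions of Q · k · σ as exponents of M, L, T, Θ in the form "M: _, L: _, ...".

Collect each base-dimension exponent across the product:
  M: (0) + (1) + (1) = 2
  L: (3) + (1) + (-1) = 3
  T: (-1) + (-3) + (-2) = -6
  Θ: (0) + (-1) + (0) = -1
So the dimensions are [M² L³ T⁻⁶ Θ⁻¹].

M: 2, L: 3, T: -6, Θ: -1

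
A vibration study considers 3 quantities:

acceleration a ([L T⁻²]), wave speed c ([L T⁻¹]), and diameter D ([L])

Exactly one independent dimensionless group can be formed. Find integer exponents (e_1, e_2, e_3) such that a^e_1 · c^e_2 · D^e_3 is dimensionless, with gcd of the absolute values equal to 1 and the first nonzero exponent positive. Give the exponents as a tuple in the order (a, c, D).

(1, -2, 1)

L: e_1·(1) + e_2·(1) + e_3·(1) = 0
T: e_1·(-2) + e_2·(-1) + e_3·(0) = 0
Solving this homogeneous linear system for the smallest-integer solution (first nonzero entry positive) gives (1, -2, 1).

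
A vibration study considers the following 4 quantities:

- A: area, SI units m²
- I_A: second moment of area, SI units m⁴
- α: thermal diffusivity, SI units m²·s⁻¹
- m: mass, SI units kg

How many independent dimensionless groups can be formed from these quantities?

There are 4 variables and 3 base dimensions (M, L, T).
The dimension matrix has rank 3.
Independent dimensionless groups: 4 − 3 = 1.

1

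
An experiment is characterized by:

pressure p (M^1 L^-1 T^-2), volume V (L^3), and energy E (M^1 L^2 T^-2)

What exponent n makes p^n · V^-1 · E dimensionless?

-1

Balance the M exponent: (1)·n from p, plus −(0) + (1) = 1 from the rest, must sum to zero.
n + 1 = 0, so n = -1.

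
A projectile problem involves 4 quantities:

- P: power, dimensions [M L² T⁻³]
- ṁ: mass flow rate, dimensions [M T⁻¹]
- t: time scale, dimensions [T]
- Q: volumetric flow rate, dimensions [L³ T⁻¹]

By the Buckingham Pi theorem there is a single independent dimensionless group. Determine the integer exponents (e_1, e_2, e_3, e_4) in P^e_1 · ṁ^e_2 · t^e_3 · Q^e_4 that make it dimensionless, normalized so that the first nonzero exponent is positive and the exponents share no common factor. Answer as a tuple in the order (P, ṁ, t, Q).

M: e_1·(1) + e_2·(1) + e_3·(0) + e_4·(0) = 0
L: e_1·(2) + e_2·(0) + e_3·(0) + e_4·(3) = 0
T: e_1·(-3) + e_2·(-1) + e_3·(1) + e_4·(-1) = 0
Solving this homogeneous linear system for the smallest-integer solution (first nonzero entry positive) gives (3, -3, 4, -2).

(3, -3, 4, -2)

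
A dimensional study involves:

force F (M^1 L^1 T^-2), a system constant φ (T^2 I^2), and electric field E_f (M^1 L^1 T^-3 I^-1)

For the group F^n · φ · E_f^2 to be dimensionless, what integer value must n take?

Balance the M exponent: (1)·n from F, plus (0) + 2·(1) = 2 from the rest, must sum to zero.
n + 2 = 0, so n = -2.

-2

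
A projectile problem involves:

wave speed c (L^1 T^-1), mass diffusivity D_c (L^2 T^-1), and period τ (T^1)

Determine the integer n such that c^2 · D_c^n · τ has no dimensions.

Balance the L exponent: (2)·n from D_c, plus 2·(1) + (0) = 2 from the rest, must sum to zero.
2n + 2 = 0, so n = -1.

-1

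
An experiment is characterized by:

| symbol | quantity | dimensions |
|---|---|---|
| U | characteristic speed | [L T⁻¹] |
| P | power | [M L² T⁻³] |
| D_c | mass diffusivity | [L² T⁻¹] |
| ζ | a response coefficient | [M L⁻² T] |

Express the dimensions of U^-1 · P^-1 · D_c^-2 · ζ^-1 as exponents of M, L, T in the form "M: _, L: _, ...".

M: -2, L: -5, T: 5

Collect each base-dimension exponent across the product:
  M: −(0) − (1) − 2·(0) − (1) = -2
  L: −(1) − (2) − 2·(2) − (-2) = -5
  T: −(-1) − (-3) − 2·(-1) − (1) = 5
So the dimensions are [M⁻² L⁻⁵ T⁵].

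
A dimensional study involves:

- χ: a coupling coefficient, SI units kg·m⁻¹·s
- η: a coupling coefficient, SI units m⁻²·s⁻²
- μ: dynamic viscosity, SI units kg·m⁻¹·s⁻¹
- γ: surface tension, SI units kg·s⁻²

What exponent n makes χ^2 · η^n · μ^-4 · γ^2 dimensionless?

1

Balance the L exponent: (-2)·n from η, plus 2·(-1) − 4·(-1) + 2·(0) = 2 from the rest, must sum to zero.
-2n + 2 = 0, so n = 1.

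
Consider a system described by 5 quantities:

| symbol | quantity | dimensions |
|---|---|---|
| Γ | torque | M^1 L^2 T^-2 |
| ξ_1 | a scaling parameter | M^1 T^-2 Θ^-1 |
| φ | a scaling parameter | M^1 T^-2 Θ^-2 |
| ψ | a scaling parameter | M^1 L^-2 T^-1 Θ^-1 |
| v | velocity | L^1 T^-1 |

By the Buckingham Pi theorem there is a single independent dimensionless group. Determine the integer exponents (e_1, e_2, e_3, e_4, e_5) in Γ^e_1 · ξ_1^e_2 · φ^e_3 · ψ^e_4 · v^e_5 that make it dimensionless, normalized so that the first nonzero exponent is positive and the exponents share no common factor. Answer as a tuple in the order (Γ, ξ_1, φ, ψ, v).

(1, -4, 1, 2, 2)

M: e_1·(1) + e_2·(1) + e_3·(1) + e_4·(1) + e_5·(0) = 0
L: e_1·(2) + e_2·(0) + e_3·(0) + e_4·(-2) + e_5·(1) = 0
T: e_1·(-2) + e_2·(-2) + e_3·(-2) + e_4·(-1) + e_5·(-1) = 0
Θ: e_1·(0) + e_2·(-1) + e_3·(-2) + e_4·(-1) + e_5·(0) = 0
Solving this homogeneous linear system for the smallest-integer solution (first nonzero entry positive) gives (1, -4, 1, 2, 2).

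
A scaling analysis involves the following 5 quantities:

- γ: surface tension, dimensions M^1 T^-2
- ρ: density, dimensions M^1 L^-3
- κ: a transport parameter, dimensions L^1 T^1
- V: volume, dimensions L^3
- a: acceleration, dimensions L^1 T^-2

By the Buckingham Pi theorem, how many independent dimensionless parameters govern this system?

2

There are 5 variables and 3 base dimensions (M, L, T).
The dimension matrix has rank 3.
Independent dimensionless groups: 5 − 3 = 2.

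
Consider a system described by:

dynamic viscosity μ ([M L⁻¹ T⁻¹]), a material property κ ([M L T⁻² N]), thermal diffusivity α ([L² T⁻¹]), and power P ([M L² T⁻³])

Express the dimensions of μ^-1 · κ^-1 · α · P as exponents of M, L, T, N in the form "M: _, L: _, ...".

M: -1, L: 4, T: -1, N: -1

Collect each base-dimension exponent across the product:
  M: −(1) − (1) + (0) + (1) = -1
  L: −(-1) − (1) + (2) + (2) = 4
  T: −(-1) − (-2) + (-1) + (-3) = -1
  N: −(0) − (1) + (0) + (0) = -1
So the dimensions are [M⁻¹ L⁴ T⁻¹ N⁻¹].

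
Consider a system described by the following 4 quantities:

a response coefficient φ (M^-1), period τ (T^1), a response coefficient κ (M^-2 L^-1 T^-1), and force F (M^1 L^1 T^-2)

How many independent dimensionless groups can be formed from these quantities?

1

There are 4 variables and 3 base dimensions (M, L, T).
The dimension matrix has rank 3.
Independent dimensionless groups: 4 − 3 = 1.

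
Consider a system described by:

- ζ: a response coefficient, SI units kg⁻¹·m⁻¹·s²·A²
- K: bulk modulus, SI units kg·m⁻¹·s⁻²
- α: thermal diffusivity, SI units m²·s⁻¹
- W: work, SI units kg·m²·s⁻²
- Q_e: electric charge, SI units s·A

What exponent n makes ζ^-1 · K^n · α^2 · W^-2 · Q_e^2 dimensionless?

Balance the M exponent: (1)·n from K, plus −(-1) + 2·(0) − 2·(1) + 2·(0) = -1 from the rest, must sum to zero.
n − 1 = 0, so n = 1.

1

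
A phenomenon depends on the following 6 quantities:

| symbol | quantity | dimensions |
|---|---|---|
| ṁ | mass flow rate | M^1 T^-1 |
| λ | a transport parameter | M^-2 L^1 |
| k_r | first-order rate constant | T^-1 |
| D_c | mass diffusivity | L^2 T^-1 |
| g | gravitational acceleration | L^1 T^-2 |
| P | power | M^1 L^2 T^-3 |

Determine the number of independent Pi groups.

There are 6 variables and 3 base dimensions (M, L, T).
The dimension matrix has rank 3.
Independent dimensionless groups: 6 − 3 = 3.

3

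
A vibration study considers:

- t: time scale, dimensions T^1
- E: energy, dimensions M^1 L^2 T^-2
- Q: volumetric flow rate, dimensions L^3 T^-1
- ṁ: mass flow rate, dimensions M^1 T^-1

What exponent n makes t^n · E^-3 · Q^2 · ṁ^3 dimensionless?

-1

Balance the T exponent: (1)·n from t, plus −3·(-2) + 2·(-1) + 3·(-1) = 1 from the rest, must sum to zero.
n + 1 = 0, so n = -1.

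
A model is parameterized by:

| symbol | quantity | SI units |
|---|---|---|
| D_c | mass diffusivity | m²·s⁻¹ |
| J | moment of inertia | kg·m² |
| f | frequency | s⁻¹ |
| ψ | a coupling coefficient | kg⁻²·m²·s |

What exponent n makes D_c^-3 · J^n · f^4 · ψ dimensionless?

2

Balance the M exponent: (1)·n from J, plus −3·(0) + 4·(0) + (-2) = -2 from the rest, must sum to zero.
n − 2 = 0, so n = 2.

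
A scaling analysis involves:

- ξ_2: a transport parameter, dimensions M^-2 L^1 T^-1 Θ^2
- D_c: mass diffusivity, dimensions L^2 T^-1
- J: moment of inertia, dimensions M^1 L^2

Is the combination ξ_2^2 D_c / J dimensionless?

Sum the exponent of each base dimension across the product:
  M: 2·[ξ_2]_M + [D_c]_M − [J]_M = 2·(-2) + (0) − (1) = -5
  L: 2·[ξ_2]_L + [D_c]_L − [J]_L = 2·(1) + (2) − (2) = 2
  T: 2·[ξ_2]_T + [D_c]_T − [J]_T = 2·(-1) + (-1) − (0) = -3
  Θ: 2·[ξ_2]_Θ + [D_c]_Θ − [J]_Θ = 2·(2) + (0) − (0) = 4
Net dimensions [M⁻⁵ L² T⁻³ Θ⁴] ≠ [1] — not dimensionless.

no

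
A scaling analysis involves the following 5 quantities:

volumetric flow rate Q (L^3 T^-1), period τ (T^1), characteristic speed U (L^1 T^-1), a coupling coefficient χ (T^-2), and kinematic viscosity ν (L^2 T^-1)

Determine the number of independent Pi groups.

There are 5 variables and 2 base dimensions (L, T).
The dimension matrix has rank 2.
Independent dimensionless groups: 5 − 2 = 3.

3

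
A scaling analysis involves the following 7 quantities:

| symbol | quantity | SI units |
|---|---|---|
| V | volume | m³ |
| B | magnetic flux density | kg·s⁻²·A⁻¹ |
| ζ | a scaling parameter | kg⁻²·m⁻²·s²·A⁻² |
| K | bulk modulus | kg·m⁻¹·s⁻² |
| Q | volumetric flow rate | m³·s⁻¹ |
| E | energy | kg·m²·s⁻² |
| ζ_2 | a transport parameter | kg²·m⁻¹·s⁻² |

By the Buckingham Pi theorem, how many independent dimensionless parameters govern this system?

3

There are 7 variables and 4 base dimensions (M, L, T, I).
The dimension matrix has rank 4.
Independent dimensionless groups: 7 − 4 = 3.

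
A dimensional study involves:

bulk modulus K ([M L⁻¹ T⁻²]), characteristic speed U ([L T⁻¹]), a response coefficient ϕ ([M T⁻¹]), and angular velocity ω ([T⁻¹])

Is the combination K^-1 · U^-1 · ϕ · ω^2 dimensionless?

yes

Sum the exponent of each base dimension across the product:
  M: −[K]_M − [U]_M + [ϕ]_M + 2·[ω]_M = −(1) − (0) + (1) + 2·(0) = 0
  L: −[K]_L − [U]_L + [ϕ]_L + 2·[ω]_L = −(-1) − (1) + (0) + 2·(0) = 0
  T: −[K]_T − [U]_T + [ϕ]_T + 2·[ω]_T = −(-2) − (-1) + (-1) + 2·(-1) = 0
  Θ: −[K]_Θ − [U]_Θ + [ϕ]_Θ + 2·[ω]_Θ = −(0) − (0) + (0) + 2·(0) = 0
All base exponents vanish — dimensionless.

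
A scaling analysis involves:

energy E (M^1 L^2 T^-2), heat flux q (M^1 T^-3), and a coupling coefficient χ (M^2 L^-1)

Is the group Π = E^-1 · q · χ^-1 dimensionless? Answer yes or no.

Sum the exponent of each base dimension across the product:
  M: −[E]_M + [q]_M − [χ]_M = −(1) + (1) − (2) = -2
  L: −[E]_L + [q]_L − [χ]_L = −(2) + (0) − (-1) = -1
  T: −[E]_T + [q]_T − [χ]_T = −(-2) + (-3) − (0) = -1
Net dimensions [M⁻² L⁻¹ T⁻¹] ≠ [1] — not dimensionless.

no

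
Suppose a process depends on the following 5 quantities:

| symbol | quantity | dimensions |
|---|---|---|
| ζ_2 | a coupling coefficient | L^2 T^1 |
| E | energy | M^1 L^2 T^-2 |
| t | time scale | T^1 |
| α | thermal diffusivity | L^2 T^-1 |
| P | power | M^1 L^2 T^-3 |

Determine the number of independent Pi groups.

There are 5 variables and 3 base dimensions (M, L, T).
The dimension matrix has rank 3.
Independent dimensionless groups: 5 − 3 = 2.

2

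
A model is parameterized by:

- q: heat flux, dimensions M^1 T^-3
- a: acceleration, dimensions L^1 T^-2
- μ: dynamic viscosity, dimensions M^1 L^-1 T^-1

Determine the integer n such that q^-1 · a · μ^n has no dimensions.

Balance the M exponent: (1)·n from μ, plus −(1) + (0) = -1 from the rest, must sum to zero.
n − 1 = 0, so n = 1.

1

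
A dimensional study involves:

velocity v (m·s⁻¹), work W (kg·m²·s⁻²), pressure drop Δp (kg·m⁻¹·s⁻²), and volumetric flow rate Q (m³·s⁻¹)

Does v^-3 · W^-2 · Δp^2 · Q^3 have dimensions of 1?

yes

Sum the exponent of each base dimension across the product:
  M: −3·[v]_M − 2·[W]_M + 2·[Δp]_M + 3·[Q]_M = −3·(0) − 2·(1) + 2·(1) + 3·(0) = 0
  L: −3·[v]_L − 2·[W]_L + 2·[Δp]_L + 3·[Q]_L = −3·(1) − 2·(2) + 2·(-1) + 3·(3) = 0
  T: −3·[v]_T − 2·[W]_T + 2·[Δp]_T + 3·[Q]_T = −3·(-1) − 2·(-2) + 2·(-2) + 3·(-1) = 0
All base exponents vanish — dimensionless.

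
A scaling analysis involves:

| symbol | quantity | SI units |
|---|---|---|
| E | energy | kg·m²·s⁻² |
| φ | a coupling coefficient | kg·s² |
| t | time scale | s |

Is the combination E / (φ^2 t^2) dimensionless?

Sum the exponent of each base dimension across the product:
  M: [E]_M − 2·[φ]_M − 2·[t]_M = (1) − 2·(1) − 2·(0) = -1
  L: [E]_L − 2·[φ]_L − 2·[t]_L = (2) − 2·(0) − 2·(0) = 2
  T: [E]_T − 2·[φ]_T − 2·[t]_T = (-2) − 2·(2) − 2·(1) = -8
Net dimensions [M⁻¹ L² T⁻⁸] ≠ [1] — not dimensionless.

no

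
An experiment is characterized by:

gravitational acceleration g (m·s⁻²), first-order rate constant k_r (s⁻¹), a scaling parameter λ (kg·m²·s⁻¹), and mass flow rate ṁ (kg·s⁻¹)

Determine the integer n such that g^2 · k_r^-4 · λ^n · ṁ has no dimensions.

Balance the M exponent: (1)·n from λ, plus 2·(0) − 4·(0) + (1) = 1 from the rest, must sum to zero.
n + 1 = 0, so n = -1.

-1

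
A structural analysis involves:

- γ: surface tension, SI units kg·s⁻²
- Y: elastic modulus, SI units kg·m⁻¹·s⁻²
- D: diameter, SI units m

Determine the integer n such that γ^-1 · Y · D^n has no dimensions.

1

Balance the L exponent: (1)·n from D, plus −(0) + (-1) = -1 from the rest, must sum to zero.
n − 1 = 0, so n = 1.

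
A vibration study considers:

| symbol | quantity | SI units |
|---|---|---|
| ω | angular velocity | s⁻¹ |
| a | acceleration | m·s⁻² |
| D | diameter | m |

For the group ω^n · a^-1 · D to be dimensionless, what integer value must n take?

Balance the T exponent: (-1)·n from ω, plus −(-2) + (0) = 2 from the rest, must sum to zero.
−n + 2 = 0, so n = 2.

2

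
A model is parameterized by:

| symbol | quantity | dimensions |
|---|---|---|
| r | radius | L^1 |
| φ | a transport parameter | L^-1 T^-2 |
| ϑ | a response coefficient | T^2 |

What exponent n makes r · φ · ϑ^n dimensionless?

1

Balance the T exponent: (2)·n from ϑ, plus (0) + (-2) = -2 from the rest, must sum to zero.
2n − 2 = 0, so n = 1.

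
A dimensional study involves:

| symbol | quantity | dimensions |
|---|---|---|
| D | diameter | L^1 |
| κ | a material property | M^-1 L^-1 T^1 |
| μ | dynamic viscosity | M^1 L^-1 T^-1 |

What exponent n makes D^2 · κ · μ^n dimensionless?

Balance the M exponent: (1)·n from μ, plus 2·(0) + (-1) = -1 from the rest, must sum to zero.
n − 1 = 0, so n = 1.

1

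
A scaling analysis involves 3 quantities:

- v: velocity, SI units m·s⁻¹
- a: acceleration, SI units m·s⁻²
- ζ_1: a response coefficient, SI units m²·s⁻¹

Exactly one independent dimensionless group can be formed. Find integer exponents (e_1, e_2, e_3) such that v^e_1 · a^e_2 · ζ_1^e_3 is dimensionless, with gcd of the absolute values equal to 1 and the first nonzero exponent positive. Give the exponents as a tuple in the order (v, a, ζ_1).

L: e_1·(1) + e_2·(1) + e_3·(2) = 0
T: e_1·(-1) + e_2·(-2) + e_3·(-1) = 0
Solving this homogeneous linear system for the smallest-integer solution (first nonzero entry positive) gives (3, -1, -1).

(3, -1, -1)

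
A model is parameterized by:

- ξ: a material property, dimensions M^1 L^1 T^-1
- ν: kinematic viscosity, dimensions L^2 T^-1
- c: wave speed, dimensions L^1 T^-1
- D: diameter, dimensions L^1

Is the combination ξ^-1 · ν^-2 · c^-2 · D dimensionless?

Sum the exponent of each base dimension across the product:
  M: −[ξ]_M − 2·[ν]_M − 2·[c]_M + [D]_M = −(1) − 2·(0) − 2·(0) + (0) = -1
  L: −[ξ]_L − 2·[ν]_L − 2·[c]_L + [D]_L = −(1) − 2·(2) − 2·(1) + (1) = -6
  T: −[ξ]_T − 2·[ν]_T − 2·[c]_T + [D]_T = −(-1) − 2·(-1) − 2·(-1) + (0) = 5
Net dimensions [M⁻¹ L⁻⁶ T⁵] ≠ [1] — not dimensionless.

no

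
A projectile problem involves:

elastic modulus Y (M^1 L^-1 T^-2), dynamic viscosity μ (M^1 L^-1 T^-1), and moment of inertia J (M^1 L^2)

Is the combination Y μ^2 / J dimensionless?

Sum the exponent of each base dimension across the product:
  M: [Y]_M + 2·[μ]_M − [J]_M = (1) + 2·(1) − (1) = 2
  L: [Y]_L + 2·[μ]_L − [J]_L = (-1) + 2·(-1) − (2) = -5
  T: [Y]_T + 2·[μ]_T − [J]_T = (-2) + 2·(-1) − (0) = -4
Net dimensions [M² L⁻⁵ T⁻⁴] ≠ [1] — not dimensionless.

no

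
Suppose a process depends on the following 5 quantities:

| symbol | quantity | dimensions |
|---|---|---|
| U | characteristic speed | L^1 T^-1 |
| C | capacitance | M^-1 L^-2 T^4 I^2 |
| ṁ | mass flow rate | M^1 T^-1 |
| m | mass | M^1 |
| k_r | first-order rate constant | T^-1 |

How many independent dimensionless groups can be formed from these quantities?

1

There are 5 variables and 4 base dimensions (M, L, T, I).
The dimension matrix has rank 4.
Independent dimensionless groups: 5 − 4 = 1.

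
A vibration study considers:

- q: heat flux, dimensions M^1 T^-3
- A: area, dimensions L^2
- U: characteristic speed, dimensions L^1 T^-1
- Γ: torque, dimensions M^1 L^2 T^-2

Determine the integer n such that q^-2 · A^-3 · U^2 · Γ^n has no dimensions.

2

Balance the M exponent: (1)·n from Γ, plus −2·(1) − 3·(0) + 2·(0) = -2 from the rest, must sum to zero.
n − 2 = 0, so n = 2.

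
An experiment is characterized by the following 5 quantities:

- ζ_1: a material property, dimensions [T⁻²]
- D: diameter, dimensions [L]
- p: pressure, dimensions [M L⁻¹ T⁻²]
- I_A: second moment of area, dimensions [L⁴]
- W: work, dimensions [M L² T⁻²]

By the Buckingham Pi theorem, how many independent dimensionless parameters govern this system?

2

There are 5 variables and 3 base dimensions (M, L, T).
The dimension matrix has rank 3.
Independent dimensionless groups: 5 − 3 = 2.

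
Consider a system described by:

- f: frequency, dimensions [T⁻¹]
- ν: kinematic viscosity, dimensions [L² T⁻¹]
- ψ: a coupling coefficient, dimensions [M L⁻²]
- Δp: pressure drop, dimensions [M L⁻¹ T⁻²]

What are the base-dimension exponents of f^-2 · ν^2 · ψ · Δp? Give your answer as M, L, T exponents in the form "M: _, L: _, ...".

M: 2, L: 1, T: -2

Collect each base-dimension exponent across the product:
  M: −2·(0) + 2·(0) + (1) + (1) = 2
  L: −2·(0) + 2·(2) + (-2) + (-1) = 1
  T: −2·(-1) + 2·(-1) + (0) + (-2) = -2
So the dimensions are [M² L T⁻²].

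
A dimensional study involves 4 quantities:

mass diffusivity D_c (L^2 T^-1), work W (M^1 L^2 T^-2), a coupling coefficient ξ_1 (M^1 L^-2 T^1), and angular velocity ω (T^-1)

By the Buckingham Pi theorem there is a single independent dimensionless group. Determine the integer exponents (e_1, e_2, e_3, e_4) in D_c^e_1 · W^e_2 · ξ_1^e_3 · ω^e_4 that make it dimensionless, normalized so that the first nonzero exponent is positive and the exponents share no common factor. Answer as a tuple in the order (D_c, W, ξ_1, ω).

(2, -1, 1, 1)

M: e_1·(0) + e_2·(1) + e_3·(1) + e_4·(0) = 0
L: e_1·(2) + e_2·(2) + e_3·(-2) + e_4·(0) = 0
T: e_1·(-1) + e_2·(-2) + e_3·(1) + e_4·(-1) = 0
Solving this homogeneous linear system for the smallest-integer solution (first nonzero entry positive) gives (2, -1, 1, 1).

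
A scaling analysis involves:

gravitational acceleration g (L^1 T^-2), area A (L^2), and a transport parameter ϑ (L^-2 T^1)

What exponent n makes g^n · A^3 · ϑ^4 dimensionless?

2

Balance the L exponent: (1)·n from g, plus 3·(2) + 4·(-2) = -2 from the rest, must sum to zero.
n − 2 = 0, so n = 2.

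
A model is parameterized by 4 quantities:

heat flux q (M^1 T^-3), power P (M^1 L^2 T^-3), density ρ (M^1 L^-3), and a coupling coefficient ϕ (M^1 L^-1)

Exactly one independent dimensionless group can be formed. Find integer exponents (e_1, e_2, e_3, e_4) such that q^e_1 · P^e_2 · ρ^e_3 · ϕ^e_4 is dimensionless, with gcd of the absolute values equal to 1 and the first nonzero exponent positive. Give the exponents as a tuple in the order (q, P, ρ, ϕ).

M: e_1·(1) + e_2·(1) + e_3·(1) + e_4·(1) = 0
L: e_1·(0) + e_2·(2) + e_3·(-3) + e_4·(-1) = 0
T: e_1·(-3) + e_2·(-3) + e_3·(0) + e_4·(0) = 0
Solving this homogeneous linear system for the smallest-integer solution (first nonzero entry positive) gives (1, -1, -1, 1).

(1, -1, -1, 1)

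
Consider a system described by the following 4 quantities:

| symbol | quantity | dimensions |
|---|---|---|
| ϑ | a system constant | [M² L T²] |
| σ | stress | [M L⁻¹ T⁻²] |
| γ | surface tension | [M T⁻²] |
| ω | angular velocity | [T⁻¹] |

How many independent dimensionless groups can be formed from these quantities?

1

There are 4 variables and 3 base dimensions (M, L, T).
The dimension matrix has rank 3.
Independent dimensionless groups: 4 − 3 = 1.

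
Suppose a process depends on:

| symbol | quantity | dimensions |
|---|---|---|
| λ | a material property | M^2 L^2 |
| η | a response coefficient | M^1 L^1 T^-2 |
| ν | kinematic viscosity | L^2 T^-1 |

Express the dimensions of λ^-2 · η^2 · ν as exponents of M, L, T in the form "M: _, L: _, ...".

Collect each base-dimension exponent across the product:
  M: −2·(2) + 2·(1) + (0) = -2
  L: −2·(2) + 2·(1) + (2) = 0
  T: −2·(0) + 2·(-2) + (-1) = -5
So the dimensions are [M⁻² T⁻⁵].

M: -2, L: 0, T: -5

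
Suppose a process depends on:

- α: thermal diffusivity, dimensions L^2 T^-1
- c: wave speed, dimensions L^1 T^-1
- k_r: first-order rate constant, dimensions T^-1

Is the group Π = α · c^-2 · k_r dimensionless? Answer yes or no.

yes

Sum the exponent of each base dimension across the product:
  M: [α]_M − 2·[c]_M + [k_r]_M = (0) − 2·(0) + (0) = 0
  L: [α]_L − 2·[c]_L + [k_r]_L = (2) − 2·(1) + (0) = 0
  T: [α]_T − 2·[c]_T + [k_r]_T = (-1) − 2·(-1) + (-1) = 0
All base exponents vanish — dimensionless.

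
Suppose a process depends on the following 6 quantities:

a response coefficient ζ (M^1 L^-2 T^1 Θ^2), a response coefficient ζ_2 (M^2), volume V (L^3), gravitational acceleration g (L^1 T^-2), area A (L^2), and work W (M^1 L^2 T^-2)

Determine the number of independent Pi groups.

2

There are 6 variables and 4 base dimensions (M, L, T, Θ).
The dimension matrix has rank 4.
Independent dimensionless groups: 6 − 4 = 2.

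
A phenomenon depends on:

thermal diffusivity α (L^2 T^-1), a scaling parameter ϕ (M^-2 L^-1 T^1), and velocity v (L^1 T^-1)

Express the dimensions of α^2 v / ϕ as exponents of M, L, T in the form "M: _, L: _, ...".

M: 2, L: 6, T: -4

Collect each base-dimension exponent across the product:
  M: 2·(0) − (-2) + (0) = 2
  L: 2·(2) − (-1) + (1) = 6
  T: 2·(-1) − (1) + (-1) = -4
So the dimensions are [M² L⁶ T⁻⁴].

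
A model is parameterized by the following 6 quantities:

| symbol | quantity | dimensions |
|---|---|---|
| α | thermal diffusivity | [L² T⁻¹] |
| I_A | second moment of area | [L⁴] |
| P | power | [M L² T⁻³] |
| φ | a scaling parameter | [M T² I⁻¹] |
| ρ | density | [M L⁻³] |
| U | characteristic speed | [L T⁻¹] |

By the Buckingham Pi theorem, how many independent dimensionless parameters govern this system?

There are 6 variables and 4 base dimensions (M, L, T, I).
The dimension matrix has rank 4.
Independent dimensionless groups: 6 − 4 = 2.

2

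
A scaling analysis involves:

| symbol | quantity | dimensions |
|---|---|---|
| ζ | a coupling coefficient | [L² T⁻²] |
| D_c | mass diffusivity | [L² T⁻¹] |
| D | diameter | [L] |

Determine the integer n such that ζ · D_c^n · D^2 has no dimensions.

Balance the L exponent: (2)·n from D_c, plus (2) + 2·(1) = 4 from the rest, must sum to zero.
2n + 4 = 0, so n = -2.

-2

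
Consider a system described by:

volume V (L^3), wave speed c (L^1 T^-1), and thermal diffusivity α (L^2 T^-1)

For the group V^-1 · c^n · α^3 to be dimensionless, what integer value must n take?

Balance the L exponent: (1)·n from c, plus −(3) + 3·(2) = 3 from the rest, must sum to zero.
n + 3 = 0, so n = -3.

-3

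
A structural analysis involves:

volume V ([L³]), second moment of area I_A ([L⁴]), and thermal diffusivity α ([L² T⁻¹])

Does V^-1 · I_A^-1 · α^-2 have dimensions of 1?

Sum the exponent of each base dimension across the product:
  L: −[V]_L − [I_A]_L − 2·[α]_L = −(3) − (4) − 2·(2) = -11
  T: −[V]_T − [I_A]_T − 2·[α]_T = −(0) − (0) − 2·(-1) = 2
Net dimensions [L⁻¹¹ T²] ≠ [1] — not dimensionless.

no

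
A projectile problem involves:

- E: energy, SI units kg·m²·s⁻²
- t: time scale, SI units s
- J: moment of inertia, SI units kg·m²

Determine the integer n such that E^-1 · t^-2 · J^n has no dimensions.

1

Balance the M exponent: (1)·n from J, plus −(1) − 2·(0) = -1 from the rest, must sum to zero.
n − 1 = 0, so n = 1.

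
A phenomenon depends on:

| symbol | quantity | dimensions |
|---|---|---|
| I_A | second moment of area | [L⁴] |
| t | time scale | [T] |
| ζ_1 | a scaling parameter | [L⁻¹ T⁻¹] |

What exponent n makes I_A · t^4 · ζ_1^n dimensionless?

4

Balance the L exponent: (-1)·n from ζ_1, plus (4) + 4·(0) = 4 from the rest, must sum to zero.
−n + 4 = 0, so n = 4.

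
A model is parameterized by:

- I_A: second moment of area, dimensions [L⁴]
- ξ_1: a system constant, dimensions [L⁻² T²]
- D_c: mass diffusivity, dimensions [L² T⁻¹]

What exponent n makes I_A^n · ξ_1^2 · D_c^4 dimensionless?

Balance the L exponent: (4)·n from I_A, plus 2·(-2) + 4·(2) = 4 from the rest, must sum to zero.
4n + 4 = 0, so n = -1.

-1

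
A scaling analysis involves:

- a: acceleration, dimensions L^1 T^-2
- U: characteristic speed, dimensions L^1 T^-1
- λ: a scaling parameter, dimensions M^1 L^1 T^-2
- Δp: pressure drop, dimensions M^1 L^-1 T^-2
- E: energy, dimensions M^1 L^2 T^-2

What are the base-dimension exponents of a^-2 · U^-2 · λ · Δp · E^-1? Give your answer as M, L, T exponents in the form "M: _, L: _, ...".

M: 1, L: -6, T: 4

Collect each base-dimension exponent across the product:
  M: −2·(0) − 2·(0) + (1) + (1) − (1) = 1
  L: −2·(1) − 2·(1) + (1) + (-1) − (2) = -6
  T: −2·(-2) − 2·(-1) + (-2) + (-2) − (-2) = 4
So the dimensions are [M L⁻⁶ T⁴].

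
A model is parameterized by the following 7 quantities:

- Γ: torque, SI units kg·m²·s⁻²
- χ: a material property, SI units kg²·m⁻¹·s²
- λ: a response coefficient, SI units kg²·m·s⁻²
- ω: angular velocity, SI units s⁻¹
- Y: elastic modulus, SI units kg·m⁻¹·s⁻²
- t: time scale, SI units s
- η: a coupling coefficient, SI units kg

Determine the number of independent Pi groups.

4

There are 7 variables and 3 base dimensions (M, L, T).
The dimension matrix has rank 3.
Independent dimensionless groups: 7 − 3 = 4.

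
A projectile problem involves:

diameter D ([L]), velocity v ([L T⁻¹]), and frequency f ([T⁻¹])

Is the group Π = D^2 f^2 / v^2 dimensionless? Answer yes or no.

yes

Sum the exponent of each base dimension across the product:
  L: 2·[D]_L − 2·[v]_L + 2·[f]_L = 2·(1) − 2·(1) + 2·(0) = 0
  T: 2·[D]_T − 2·[v]_T + 2·[f]_T = 2·(0) − 2·(-1) + 2·(-1) = 0
All base exponents vanish — dimensionless.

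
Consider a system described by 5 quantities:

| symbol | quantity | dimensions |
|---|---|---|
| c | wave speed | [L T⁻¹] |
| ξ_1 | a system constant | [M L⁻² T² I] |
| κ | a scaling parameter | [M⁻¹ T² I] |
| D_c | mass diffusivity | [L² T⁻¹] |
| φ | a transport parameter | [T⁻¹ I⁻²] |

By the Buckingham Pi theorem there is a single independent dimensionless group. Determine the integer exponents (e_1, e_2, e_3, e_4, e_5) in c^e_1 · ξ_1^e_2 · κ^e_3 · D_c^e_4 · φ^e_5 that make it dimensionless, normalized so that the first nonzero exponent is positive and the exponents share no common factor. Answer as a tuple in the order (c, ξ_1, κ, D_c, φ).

M: e_1·(0) + e_2·(1) + e_3·(-1) + e_4·(0) + e_5·(0) = 0
L: e_1·(1) + e_2·(-2) + e_3·(0) + e_4·(2) + e_5·(0) = 0
T: e_1·(-1) + e_2·(2) + e_3·(2) + e_4·(-1) + e_5·(-1) = 0
I: e_1·(0) + e_2·(1) + e_3·(1) + e_4·(0) + e_5·(-2) = 0
Solving this homogeneous linear system for the smallest-integer solution (first nonzero entry positive) gives (4, 1, 1, -1, 1).

(4, 1, 1, -1, 1)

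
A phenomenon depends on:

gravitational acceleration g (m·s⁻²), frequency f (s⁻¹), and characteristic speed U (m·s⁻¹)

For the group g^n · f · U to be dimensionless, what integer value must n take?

-1

Balance the L exponent: (1)·n from g, plus (0) + (1) = 1 from the rest, must sum to zero.
n + 1 = 0, so n = -1.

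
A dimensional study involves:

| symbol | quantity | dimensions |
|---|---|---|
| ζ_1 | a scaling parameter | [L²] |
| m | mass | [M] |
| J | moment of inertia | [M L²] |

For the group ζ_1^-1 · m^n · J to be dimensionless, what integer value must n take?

-1

Balance the M exponent: (1)·n from m, plus −(0) + (1) = 1 from the rest, must sum to zero.
n + 1 = 0, so n = -1.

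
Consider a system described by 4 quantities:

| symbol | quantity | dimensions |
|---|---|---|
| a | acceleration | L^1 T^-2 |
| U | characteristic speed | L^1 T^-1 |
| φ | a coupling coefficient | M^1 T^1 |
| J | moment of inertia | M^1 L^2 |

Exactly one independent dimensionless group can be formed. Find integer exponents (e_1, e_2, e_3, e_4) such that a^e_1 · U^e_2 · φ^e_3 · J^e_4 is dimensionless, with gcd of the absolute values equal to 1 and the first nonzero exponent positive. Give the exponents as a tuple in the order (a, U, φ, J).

M: e_1·(0) + e_2·(0) + e_3·(1) + e_4·(1) = 0
L: e_1·(1) + e_2·(1) + e_3·(0) + e_4·(2) = 0
T: e_1·(-2) + e_2·(-1) + e_3·(1) + e_4·(0) = 0
Solving this homogeneous linear system for the smallest-integer solution (first nonzero entry positive) gives (1, -3, -1, 1).

(1, -3, -1, 1)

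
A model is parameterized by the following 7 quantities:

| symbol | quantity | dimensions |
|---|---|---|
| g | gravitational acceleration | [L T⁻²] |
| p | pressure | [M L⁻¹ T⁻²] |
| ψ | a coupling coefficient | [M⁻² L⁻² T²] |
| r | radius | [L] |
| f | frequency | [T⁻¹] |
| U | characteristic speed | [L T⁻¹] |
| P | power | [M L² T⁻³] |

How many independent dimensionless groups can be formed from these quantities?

There are 7 variables and 3 base dimensions (M, L, T).
The dimension matrix has rank 3.
Independent dimensionless groups: 7 − 3 = 4.

4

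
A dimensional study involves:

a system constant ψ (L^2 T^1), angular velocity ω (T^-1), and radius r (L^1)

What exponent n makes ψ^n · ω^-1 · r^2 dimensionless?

Balance the L exponent: (2)·n from ψ, plus −(0) + 2·(1) = 2 from the rest, must sum to zero.
2n + 2 = 0, so n = -1.

-1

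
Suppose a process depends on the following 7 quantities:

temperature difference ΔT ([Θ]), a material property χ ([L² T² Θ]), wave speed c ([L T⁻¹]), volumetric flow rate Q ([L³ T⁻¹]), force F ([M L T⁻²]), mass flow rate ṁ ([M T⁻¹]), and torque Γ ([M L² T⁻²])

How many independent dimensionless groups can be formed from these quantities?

3

There are 7 variables and 4 base dimensions (M, L, T, Θ).
The dimension matrix has rank 4.
Independent dimensionless groups: 7 − 4 = 3.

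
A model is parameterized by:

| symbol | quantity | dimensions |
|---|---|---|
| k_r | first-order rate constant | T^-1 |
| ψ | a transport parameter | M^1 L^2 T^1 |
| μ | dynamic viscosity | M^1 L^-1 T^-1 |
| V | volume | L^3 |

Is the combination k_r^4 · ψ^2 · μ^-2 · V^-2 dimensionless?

yes

Sum the exponent of each base dimension across the product:
  M: 4·[k_r]_M + 2·[ψ]_M − 2·[μ]_M − 2·[V]_M = 4·(0) + 2·(1) − 2·(1) − 2·(0) = 0
  L: 4·[k_r]_L + 2·[ψ]_L − 2·[μ]_L − 2·[V]_L = 4·(0) + 2·(2) − 2·(-1) − 2·(3) = 0
  T: 4·[k_r]_T + 2·[ψ]_T − 2·[μ]_T − 2·[V]_T = 4·(-1) + 2·(1) − 2·(-1) − 2·(0) = 0
All base exponents vanish — dimensionless.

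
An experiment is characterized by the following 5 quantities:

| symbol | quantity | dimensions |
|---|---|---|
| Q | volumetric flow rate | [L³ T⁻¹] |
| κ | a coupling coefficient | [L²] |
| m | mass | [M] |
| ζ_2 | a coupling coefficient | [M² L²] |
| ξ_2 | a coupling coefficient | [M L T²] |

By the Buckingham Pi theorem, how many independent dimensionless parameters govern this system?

There are 5 variables and 3 base dimensions (M, L, T).
The dimension matrix has rank 3.
Independent dimensionless groups: 5 − 3 = 2.

2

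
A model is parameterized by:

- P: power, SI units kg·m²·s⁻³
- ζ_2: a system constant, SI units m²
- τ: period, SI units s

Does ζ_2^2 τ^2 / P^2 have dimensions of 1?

no

Sum the exponent of each base dimension across the product:
  M: −2·[P]_M + 2·[ζ_2]_M + 2·[τ]_M = −2·(1) + 2·(0) + 2·(0) = -2
  L: −2·[P]_L + 2·[ζ_2]_L + 2·[τ]_L = −2·(2) + 2·(2) + 2·(0) = 0
  T: −2·[P]_T + 2·[ζ_2]_T + 2·[τ]_T = −2·(-3) + 2·(0) + 2·(1) = 8
Net dimensions [M⁻² T⁸] ≠ [1] — not dimensionless.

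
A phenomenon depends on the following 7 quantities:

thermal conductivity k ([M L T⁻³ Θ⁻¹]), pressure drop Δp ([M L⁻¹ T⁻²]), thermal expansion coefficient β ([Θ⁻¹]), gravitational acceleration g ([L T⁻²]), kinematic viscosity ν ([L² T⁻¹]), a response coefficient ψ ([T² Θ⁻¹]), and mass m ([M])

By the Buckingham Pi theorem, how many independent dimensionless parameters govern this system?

3

There are 7 variables and 4 base dimensions (M, L, T, Θ).
The dimension matrix has rank 4.
Independent dimensionless groups: 7 − 4 = 3.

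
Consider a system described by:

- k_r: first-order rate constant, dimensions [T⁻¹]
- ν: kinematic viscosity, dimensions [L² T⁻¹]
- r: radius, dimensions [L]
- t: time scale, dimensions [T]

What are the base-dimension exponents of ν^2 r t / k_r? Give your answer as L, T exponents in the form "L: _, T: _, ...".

Collect each base-dimension exponent across the product:
  L: −(0) + 2·(2) + (1) + (0) = 5
  T: −(-1) + 2·(-1) + (0) + (1) = 0
So the dimensions are [L⁵].

L: 5, T: 0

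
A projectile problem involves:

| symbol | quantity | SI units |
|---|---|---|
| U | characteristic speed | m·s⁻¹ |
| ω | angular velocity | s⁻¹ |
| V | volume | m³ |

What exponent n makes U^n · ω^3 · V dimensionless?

Balance the L exponent: (1)·n from U, plus 3·(0) + (3) = 3 from the rest, must sum to zero.
n + 3 = 0, so n = -3.

-3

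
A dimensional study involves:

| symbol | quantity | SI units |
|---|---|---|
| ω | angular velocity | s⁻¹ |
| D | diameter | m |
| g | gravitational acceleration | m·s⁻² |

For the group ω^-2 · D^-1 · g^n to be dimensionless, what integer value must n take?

Balance the L exponent: (1)·n from g, plus −2·(0) − (1) = -1 from the rest, must sum to zero.
n − 1 = 0, so n = 1.

1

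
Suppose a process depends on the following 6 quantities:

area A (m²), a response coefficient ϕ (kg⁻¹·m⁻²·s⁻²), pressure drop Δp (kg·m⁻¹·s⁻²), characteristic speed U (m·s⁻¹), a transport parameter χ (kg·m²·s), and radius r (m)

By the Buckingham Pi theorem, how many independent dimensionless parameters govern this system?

There are 6 variables and 3 base dimensions (M, L, T).
The dimension matrix has rank 3.
Independent dimensionless groups: 6 − 3 = 3.

3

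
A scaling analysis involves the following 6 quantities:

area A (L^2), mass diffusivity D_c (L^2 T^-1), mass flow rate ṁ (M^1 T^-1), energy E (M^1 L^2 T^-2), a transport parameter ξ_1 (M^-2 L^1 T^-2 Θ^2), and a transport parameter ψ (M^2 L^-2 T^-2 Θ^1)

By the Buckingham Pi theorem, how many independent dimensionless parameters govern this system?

There are 6 variables and 4 base dimensions (M, L, T, Θ).
The dimension matrix has rank 4.
Independent dimensionless groups: 6 − 4 = 2.

2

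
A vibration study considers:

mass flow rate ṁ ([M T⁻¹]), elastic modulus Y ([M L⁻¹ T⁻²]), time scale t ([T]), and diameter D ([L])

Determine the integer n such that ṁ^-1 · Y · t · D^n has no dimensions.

Balance the L exponent: (1)·n from D, plus −(0) + (-1) + (0) = -1 from the rest, must sum to zero.
n − 1 = 0, so n = 1.

1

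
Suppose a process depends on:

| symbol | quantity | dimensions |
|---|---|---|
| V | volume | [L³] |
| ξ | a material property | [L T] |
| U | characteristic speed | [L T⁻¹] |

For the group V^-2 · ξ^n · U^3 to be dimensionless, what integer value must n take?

3

Balance the L exponent: (1)·n from ξ, plus −2·(3) + 3·(1) = -3 from the rest, must sum to zero.
n − 3 = 0, so n = 3.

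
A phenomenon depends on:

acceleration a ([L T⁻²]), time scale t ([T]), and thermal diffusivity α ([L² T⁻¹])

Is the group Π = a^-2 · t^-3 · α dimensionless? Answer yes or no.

yes

Sum the exponent of each base dimension across the product:
  M: −2·[a]_M − 3·[t]_M + [α]_M = −2·(0) − 3·(0) + (0) = 0
  L: −2·[a]_L − 3·[t]_L + [α]_L = −2·(1) − 3·(0) + (2) = 0
  T: −2·[a]_T − 3·[t]_T + [α]_T = −2·(-2) − 3·(1) + (-1) = 0
All base exponents vanish — dimensionless.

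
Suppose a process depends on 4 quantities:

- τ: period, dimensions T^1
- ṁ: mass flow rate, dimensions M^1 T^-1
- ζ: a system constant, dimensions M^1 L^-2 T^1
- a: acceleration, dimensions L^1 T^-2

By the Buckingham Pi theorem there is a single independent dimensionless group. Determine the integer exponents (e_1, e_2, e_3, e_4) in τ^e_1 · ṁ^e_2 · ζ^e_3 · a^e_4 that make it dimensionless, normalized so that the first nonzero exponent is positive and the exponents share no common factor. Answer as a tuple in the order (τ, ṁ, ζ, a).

(2, -1, 1, 2)

M: e_1·(0) + e_2·(1) + e_3·(1) + e_4·(0) = 0
L: e_1·(0) + e_2·(0) + e_3·(-2) + e_4·(1) = 0
T: e_1·(1) + e_2·(-1) + e_3·(1) + e_4·(-2) = 0
Solving this homogeneous linear system for the smallest-integer solution (first nonzero entry positive) gives (2, -1, 1, 2).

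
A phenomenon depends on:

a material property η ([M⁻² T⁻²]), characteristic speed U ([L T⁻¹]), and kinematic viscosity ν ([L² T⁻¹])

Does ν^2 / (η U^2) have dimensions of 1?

Sum the exponent of each base dimension across the product:
  M: −[η]_M − 2·[U]_M + 2·[ν]_M = −(-2) − 2·(0) + 2·(0) = 2
  L: −[η]_L − 2·[U]_L + 2·[ν]_L = −(0) − 2·(1) + 2·(2) = 2
  T: −[η]_T − 2·[U]_T + 2·[ν]_T = −(-2) − 2·(-1) + 2·(-1) = 2
Net dimensions [M² L² T²] ≠ [1] — not dimensionless.

no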